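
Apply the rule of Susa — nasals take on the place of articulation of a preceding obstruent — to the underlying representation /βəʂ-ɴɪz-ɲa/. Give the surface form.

/ɴ/ is a voiced uvular nasal. The preceding trigger /ʂ/ is retroflex, so /ɴ/ must become retroflex as well.
The voiced retroflex nasal is [ɳ], so /ɴ/ → [ɳ].
At the second juncture, /ɲ/ likewise becomes [n] adjacent to /z/.

[βəʂɳɪzna]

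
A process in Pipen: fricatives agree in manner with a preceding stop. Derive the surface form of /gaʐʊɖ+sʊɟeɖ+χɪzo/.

[gaʐʊɖtʊɟeɖqɪzo]

/s/ is a voiceless alveolar fricative. The preceding trigger /ɖ/ is a stop, so /s/ must become a stop as well.
A voiceless alveolar stop is [t], so the surface segment is [t].
At the second juncture, /χ/ likewise becomes [q] adjacent to /ɖ/.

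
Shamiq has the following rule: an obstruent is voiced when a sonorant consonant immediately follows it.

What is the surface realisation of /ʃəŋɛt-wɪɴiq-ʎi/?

/t/ is a voiceless alveolar stop. The following trigger /w/ is voiced, so /t/ must become voiced as well.
The voiced alveolar stop is [d], so /t/ → [d].
At the second juncture, /q/ likewise becomes [ɢ] adjacent to /ʎ/.

[ʃəŋɛdwɪɴiɢʎi]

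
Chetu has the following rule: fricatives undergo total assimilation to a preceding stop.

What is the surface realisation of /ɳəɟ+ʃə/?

[ɳəɟɟə]

/ʃ/ is the segment targeted by the rule; it sits immediately after /ɟ/, so it assimilates completely and surfaces as [ɟ].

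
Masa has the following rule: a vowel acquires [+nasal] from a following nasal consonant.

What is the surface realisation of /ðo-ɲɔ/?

[ðõɲɔ]

The vowel /o/ is adjacent to the following nasal /ɲ/, so it acquires [+nasal] and surfaces as [õ].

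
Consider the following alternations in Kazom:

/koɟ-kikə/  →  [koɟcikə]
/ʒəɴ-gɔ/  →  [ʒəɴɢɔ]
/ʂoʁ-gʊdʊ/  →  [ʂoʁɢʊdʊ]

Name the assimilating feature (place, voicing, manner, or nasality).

Underlying /k/ is realised as [c] next to /ɟ/; /ɟ/ itself does not change.
/k/ is velar while /ɟ/ is palatal; the output [c] is palatal, matching the trigger — so the feature that spreads is place.
The same holds elsewhere in the data: /g/ → [ɢ] after /ɴ/ (velar → uvular, matching uvular); /g/ → [ɢ] after /ʁ/ (velar → uvular, matching uvular) — only place changes, and always toward the preceding segment.

place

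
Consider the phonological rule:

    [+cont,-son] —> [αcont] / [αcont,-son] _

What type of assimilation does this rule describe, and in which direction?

progressive manner assimilation

The shared variable α links the value of [cont] on the target to that of the neighbouring obstruent. [cont] distinguishes stops from fricatives — a manner-of-articulation feature — so this is manner assimilation.
Since the environment is written before the underscore, the trigger precedes the target; the direction is progressive.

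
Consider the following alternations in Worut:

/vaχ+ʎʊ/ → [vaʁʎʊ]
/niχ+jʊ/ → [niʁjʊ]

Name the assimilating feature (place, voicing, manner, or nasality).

Comparing underlying and surface forms, /χ/ → [ʁ] is the alternation; the neighbouring /ʎ/ is constant.
The change voiceless → voiced matches the voicing of the following /ʎ/, identifying this as voicing assimilation.
The same holds elsewhere in the data: /χ/ → [ʁ] before /j/ (voiceless → voiced, matching voiced) — only voicing changes, and always toward the following segment.

voicing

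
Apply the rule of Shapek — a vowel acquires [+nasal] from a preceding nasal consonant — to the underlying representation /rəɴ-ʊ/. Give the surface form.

[rəɴʊ̃]

/ʊ/ sits next to the nasal /ɴ/ and is therefore nasalised to [ʊ̃].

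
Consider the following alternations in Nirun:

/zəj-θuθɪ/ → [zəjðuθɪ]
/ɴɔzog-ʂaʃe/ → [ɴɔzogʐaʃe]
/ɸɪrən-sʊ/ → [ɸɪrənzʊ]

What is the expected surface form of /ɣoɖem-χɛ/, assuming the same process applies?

The data show progressive voicing assimilation: /θ/ → [ð] after /j/; /ʂ/ → [ʐ] after /g/; /s/ → [z] after /n/. In each pair only voicing changes, matching the preceding consonant, while place and manner stay constant.
/χ/ is a voiceless uvular fricative. The preceding trigger /m/ is voiced, so /χ/ must become voiced as well.
Changing only its voicing to voiced gives [ʁ] — the voiced uvular fricative.

[ɣoɖemʁɛ]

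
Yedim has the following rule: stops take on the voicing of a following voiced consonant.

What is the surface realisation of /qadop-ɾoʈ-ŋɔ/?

[qadobɾoɖŋɔ]

The rule targets /p/ (voiceless bilabial stop), which sits before the trigger /ɾ/ (voiced).
The voiced bilabial stop is [b], so /p/ → [b].
The same rule applies at the second boundary: /ʈ/ → [ɖ] next to /ŋ/.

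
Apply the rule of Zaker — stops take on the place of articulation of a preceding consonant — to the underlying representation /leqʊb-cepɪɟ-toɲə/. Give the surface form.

/c/ is a voiceless palatal stop. The preceding trigger /b/ is bilabial, so /c/ must become bilabial as well.
Changing only its place to bilabial gives [p] — the voiceless bilabial stop.
At the second juncture, /t/ likewise becomes [c] adjacent to /ɟ/.

[leqʊbpepɪɟcoɲə]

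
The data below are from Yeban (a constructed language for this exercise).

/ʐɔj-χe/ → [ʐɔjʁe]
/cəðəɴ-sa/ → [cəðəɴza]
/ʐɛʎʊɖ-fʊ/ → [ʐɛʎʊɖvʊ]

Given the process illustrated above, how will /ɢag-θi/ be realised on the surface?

[ɢagði]

The data show progressive voicing assimilation: /χ/ → [ʁ] after /j/; /s/ → [z] after /ɴ/; /f/ → [v] after /ɖ/. In each pair only voicing changes, matching the preceding consonant, while place and manner stay constant.
The rule targets /θ/ (voiceless dental fricative), which sits after the trigger /g/ (voiced).
A voiced dental fricative is [ð], so the surface segment is [ð].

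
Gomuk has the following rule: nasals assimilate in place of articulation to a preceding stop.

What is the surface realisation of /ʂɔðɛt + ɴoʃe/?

[ʂɔðɛtnoʃe]

/ɴ/ is a voiced uvular nasal. The preceding trigger /t/ is alveolar, so /ɴ/ must become alveolar as well.
Changing only its place to alveolar gives [n] — the voiced alveolar nasal.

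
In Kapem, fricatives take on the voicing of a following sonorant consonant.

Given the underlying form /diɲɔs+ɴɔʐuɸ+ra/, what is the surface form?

[diɲɔzɴɔʐuβra]

/s/ is a voiceless alveolar fricative. The following trigger /ɴ/ is voiced, so /s/ must become voiced as well.
A voiced alveolar fricative is [z], so the surface segment is [z].
At the second juncture, /ɸ/ likewise becomes [β] adjacent to /r/.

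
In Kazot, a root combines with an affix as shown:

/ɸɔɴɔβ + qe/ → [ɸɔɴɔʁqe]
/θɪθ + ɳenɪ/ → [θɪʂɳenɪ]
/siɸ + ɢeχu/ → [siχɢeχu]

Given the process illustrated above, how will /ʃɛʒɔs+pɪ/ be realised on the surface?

The data show regressive place assimilation: /β/ → [ʁ] before /q/; /θ/ → [ʂ] before /ɳ/; /ɸ/ → [χ] before /ɢ/. In each pair only place changes, matching the following consonant, while manner and voice stay constant.
/s/ is a voiceless alveolar fricative. The following trigger /p/ is bilabial, so /s/ must become bilabial as well.
The voiceless bilabial fricative is [ɸ], so /s/ → [ɸ].

[ʃɛʒɔɸpɪ]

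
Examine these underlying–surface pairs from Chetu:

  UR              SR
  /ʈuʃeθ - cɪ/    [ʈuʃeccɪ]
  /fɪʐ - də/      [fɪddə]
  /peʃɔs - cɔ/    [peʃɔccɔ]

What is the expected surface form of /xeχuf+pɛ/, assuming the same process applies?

The data show regressive total assimilation (/θ/ → [c] before /c/; /ʐ/ → [d] before /d/; /s/ → [c] before /c/): in every case the target segment becomes identical to its following neighbour, copying more than a single feature.
/f/ is the segment targeted by the rule; it sits immediately before /p/, so it assimilates completely and surfaces as [p].

[xeχuppɛ]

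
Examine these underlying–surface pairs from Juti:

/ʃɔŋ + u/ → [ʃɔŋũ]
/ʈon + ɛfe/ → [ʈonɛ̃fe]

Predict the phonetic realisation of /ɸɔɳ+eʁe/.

The data show progressive nasality assimilation (vowel nasalisation): /u/ → [ũ] after /ŋ/; /ɛ/ → [ɛ̃] after /n/ — a vowel is nasalised by an immediately preceding nasal consonant.
/e/ sits next to the nasal /ɳ/ and is therefore nasalised to [ẽ].

[ɸɔɳẽʁe]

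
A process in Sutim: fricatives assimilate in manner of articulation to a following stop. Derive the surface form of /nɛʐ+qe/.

The rule targets /ʐ/ (voiced retroflex fricative), which sits before the trigger /q/ (stop).
The voiced retroflex stop is [ɖ], so /ʐ/ → [ɖ].

[nɛɖqe]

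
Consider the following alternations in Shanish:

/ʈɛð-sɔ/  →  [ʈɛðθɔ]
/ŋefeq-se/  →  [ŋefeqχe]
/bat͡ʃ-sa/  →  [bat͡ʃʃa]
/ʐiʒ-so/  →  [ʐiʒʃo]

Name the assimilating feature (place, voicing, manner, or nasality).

place

Comparing underlying and surface forms, /s/ → [θ] is the alternation; the neighbouring /ð/ is constant.
The change alveolar → dental matches the place of the preceding /ð/, identifying this as place assimilation.
The other alternating forms pattern the same way: /s/ → [χ] after /q/ (alveolar → uvular, matching uvular); /s/ → [ʃ] after /t͡ʃ/ (alveolar → postalveolar, matching postalveolar); /s/ → [ʃ] after /ʒ/ (alveolar → postalveolar, matching postalveolar) — only place changes, and always toward the preceding segment.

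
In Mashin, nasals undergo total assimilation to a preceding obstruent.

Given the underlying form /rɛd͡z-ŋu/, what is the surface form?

[rɛd͡zd͡zu]

/ŋ/ is the segment targeted by the rule; it sits immediately after /d͡z/, so it assimilates completely and surfaces as [d͡z].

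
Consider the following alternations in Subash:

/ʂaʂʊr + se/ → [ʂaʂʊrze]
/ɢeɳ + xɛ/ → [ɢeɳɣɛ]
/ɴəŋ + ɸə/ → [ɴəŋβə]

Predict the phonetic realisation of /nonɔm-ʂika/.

The data show progressive voicing assimilation: /s/ → [z] after /r/; /x/ → [ɣ] after /ɳ/; /ɸ/ → [β] after /ŋ/. In each pair only voicing changes, matching the preceding consonant, while place and manner stay constant.
The rule targets /ʂ/ (voiceless retroflex fricative), which sits after the trigger /m/ (voiced).
A voiced retroflex fricative is [ʐ], so the surface segment is [ʐ].

[nonɔmʐika]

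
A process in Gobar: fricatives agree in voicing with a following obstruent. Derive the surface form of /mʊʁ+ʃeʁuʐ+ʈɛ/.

/ʁ/ is a voiced uvular fricative. The following trigger /ʃ/ is voiceless, so /ʁ/ must become voiceless as well.
A voiceless uvular fricative is [χ], so the surface segment is [χ].
The same rule applies at the second boundary: /ʐ/ → [ʂ] next to /ʈ/.

[mʊχʃeʁuʂʈɛ]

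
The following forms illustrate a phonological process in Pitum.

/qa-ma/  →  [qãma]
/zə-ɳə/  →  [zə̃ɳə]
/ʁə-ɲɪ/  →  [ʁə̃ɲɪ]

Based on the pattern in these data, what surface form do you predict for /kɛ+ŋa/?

[kɛ̃ŋa]

The data show regressive nasality assimilation (vowel nasalisation): /a/ → [ã] before /m/; /ə/ → [ə̃] before /ɳ/; /ə/ → [ə̃] before /ɲ/ — a vowel is nasalised by an immediately following nasal consonant.
/ɛ/ sits next to the nasal /ŋ/ and is therefore nasalised to [ɛ̃].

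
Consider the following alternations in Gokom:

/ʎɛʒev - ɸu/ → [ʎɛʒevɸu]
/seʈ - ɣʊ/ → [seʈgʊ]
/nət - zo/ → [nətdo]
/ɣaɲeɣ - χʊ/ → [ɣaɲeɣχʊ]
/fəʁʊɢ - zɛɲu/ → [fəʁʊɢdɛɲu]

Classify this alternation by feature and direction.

progressive manner assimilation

The segment that alternates is /ɣ/, which surfaces as [g] when adjacent to /ʈ/.
/ɣ/ is a fricative while /ʈ/ is a stop; the output [g] is a stop, matching the trigger — so the feature that spreads is manner.
Place and voice are unchanged, so the assimilation is partial, not total.
The same holds elsewhere in the data: /z/ → [d] after /t/ (fricative → stop, matching a stop); /z/ → [d] after /ɢ/ (fricative → stop, matching a stop) — only manner changes, and always toward the preceding segment.
No alternation appears in [ʎɛʒevɸu], [ɣaɲeɣχʊ]: there the adjacent consonants already agree in manner (/ɸ/ and /v/ are both fricatives; /χ/ and /ɣ/ are both fricatives), so these forms are consistent with the same rule.
The trigger is the preceding segment, so the direction is progressive (perseverative).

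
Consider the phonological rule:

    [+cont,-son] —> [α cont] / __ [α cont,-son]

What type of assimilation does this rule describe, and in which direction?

regressive manner assimilation

The shared variable α links the value of [cont] on the target to that of the neighbouring obstruent. [cont] distinguishes stops from fricatives — a manner-of-articulation feature — so this is manner assimilation.
Since the environment is written after the underscore, the trigger follows the target; the direction is regressive.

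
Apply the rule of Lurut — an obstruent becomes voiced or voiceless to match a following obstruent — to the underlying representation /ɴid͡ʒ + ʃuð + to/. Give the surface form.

/d͡ʒ/ is a voiced postalveolar affricate. The following trigger /ʃ/ is voiceless, so /d͡ʒ/ must become voiceless as well.
A voiceless postalveolar affricate is [t͡ʃ], so the surface segment is [t͡ʃ].
The same rule applies at the second boundary: /ð/ → [θ] next to /t/.

[ɴit͡ʃʃuθto]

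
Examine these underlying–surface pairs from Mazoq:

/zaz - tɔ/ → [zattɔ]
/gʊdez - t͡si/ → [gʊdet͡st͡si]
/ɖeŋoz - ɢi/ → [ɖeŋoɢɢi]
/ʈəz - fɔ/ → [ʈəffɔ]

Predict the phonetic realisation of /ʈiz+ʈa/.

[ʈiʈʈa]

The data show regressive total assimilation (/z/ → [t] before /t/; /z/ → [t͡s] before /t͡s/; /z/ → [ɢ] before /ɢ/; /z/ → [f] before /f/): in every case the target segment becomes identical to its following neighbour, copying more than a single feature.
/z/ is the segment targeted by the rule; it sits immediately before /ʈ/, so it assimilates completely and surfaces as [ʈ].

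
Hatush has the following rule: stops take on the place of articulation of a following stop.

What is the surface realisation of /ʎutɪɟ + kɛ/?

The rule targets /ɟ/ (voiced palatal stop), which sits before the trigger /k/ (velar).
A voiced velar stop is [g], so the surface segment is [g].

[ʎutɪgkɛ]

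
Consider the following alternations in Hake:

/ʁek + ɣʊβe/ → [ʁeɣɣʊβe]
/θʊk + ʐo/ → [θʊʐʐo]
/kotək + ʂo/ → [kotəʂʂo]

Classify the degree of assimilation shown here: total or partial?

total assimilation

The segment that alternates is /k/, which surfaces as [ɣ] when adjacent to /ɣ/.
The output [ɣ] is identical to the trigger /ɣ/ — every feature (place, manner, voicing) has been copied — so this is total assimilation.
The other forms behave the same way: /k/ → [ʐ] before /ʐ/; /k/ → [ʂ] before /ʂ/ — in each case the output is a copy of the following consonant.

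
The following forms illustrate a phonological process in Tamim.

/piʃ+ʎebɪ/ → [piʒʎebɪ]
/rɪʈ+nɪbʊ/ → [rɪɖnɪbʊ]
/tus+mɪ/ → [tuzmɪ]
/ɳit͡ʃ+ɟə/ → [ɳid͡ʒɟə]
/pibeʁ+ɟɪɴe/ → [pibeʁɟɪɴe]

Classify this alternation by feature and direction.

regressive voicing assimilation

Comparing underlying and surface forms, /ʃ/ → [ʒ] is the alternation; the neighbouring /ʎ/ is constant.
/ʃ/ is voiceless while /ʎ/ is voiced; the output [ʒ] is voiced, matching the trigger — so the feature that spreads is voicing.
Place and manner are unchanged, so the assimilation is partial, not total.
The other alternating forms pattern the same way: /ʈ/ → [ɖ] before /n/ (voiceless → voiced, matching voiced); /s/ → [z] before /m/ (voiceless → voiced, matching voiced); /t͡ʃ/ → [d͡ʒ] before /ɟ/ (voiceless → voiced, matching voiced) — only voicing changes, and always toward the following segment.
No alternation appears in [pibeʁɟɪɴe]: there the adjacent consonants already agree in voicing (/ʁ/ and /ɟ/ are both voiced), so this form is consistent with the same rule.
Since the segment that changes precedes the conditioning segment, the assimilation is regressive.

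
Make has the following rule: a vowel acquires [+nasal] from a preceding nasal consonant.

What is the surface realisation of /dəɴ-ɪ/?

[dəɴɪ̃]

/ɪ/ sits next to the nasal /ɴ/ and is therefore nasalised to [ɪ̃].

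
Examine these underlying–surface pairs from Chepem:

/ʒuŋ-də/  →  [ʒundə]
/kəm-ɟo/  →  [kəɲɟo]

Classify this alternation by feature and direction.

regressive place assimilation

Underlying /ŋ/ is realised as [n] next to /d/; /d/ itself does not change.
/ŋ/ is velar while /d/ is alveolar; the output [n] is alveolar, matching the trigger — so the feature that spreads is place.
Manner and voice are unchanged, so the assimilation is partial, not total.
The other alternating form patterns the same way: /m/ → [ɲ] before /ɟ/ (bilabial → palatal, matching palatal) — only place changes, and always toward the following segment.
Since the segment that changes precedes the conditioning segment, the assimilation is regressive.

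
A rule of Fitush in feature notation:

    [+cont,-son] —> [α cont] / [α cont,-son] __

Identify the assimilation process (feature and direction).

progressive manner assimilation

The rule copies [cont] (continuancy) from the environment onto the target fricatives; since [±cont] encodes the stop/fricative manner contrast, the assimilating dimension is manner.
The conditioning segment sits to the left of the focus bar, meaning the trigger precedes the segment that changes — progressive assimilation.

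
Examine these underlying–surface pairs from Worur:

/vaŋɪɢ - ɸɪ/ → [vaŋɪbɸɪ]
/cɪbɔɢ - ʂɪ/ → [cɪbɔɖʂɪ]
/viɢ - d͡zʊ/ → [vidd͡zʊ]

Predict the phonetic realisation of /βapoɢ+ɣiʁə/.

[βapogɣiʁə]

The data show regressive place assimilation: /ɢ/ → [b] before /ɸ/; /ɢ/ → [ɖ] before /ʂ/; /ɢ/ → [d] before /d͡z/. In each pair only place changes, matching the following consonant, while manner and voice stay constant.
/ɢ/ is a voiced uvular stop. The following trigger /ɣ/ is velar, so /ɢ/ must become velar as well.
Changing only its place to velar gives [g] — the voiced velar stop.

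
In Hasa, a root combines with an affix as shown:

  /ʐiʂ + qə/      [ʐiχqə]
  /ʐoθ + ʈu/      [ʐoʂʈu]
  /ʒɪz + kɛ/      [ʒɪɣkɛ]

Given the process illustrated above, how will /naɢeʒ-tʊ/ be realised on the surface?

The data show regressive place assimilation: /ʂ/ → [χ] before /q/; /θ/ → [ʂ] before /ʈ/; /z/ → [ɣ] before /k/. In each pair only place changes, matching the following consonant, while manner and voice stay constant.
/ʒ/ is a voiced postalveolar fricative. The following trigger /t/ is alveolar, so /ʒ/ must become alveolar as well.
The voiced alveolar fricative is [z], so /ʒ/ → [z].

[naɢeztʊ]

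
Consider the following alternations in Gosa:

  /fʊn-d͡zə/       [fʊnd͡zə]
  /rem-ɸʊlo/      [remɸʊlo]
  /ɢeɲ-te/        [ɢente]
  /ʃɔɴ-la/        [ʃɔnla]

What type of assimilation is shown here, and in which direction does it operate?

regressive place assimilation

The segment that alternates is /ɲ/, which surfaces as [n] when adjacent to /t/.
/ɲ/ is palatal while /t/ is alveolar; the output [n] is alveolar, matching the trigger — so the feature that spreads is place.
Manner and voice are unchanged, so the assimilation is partial, not total.
The other alternating form patterns the same way: /ɴ/ → [n] before /l/ (uvular → alveolar, matching alveolar) — only place changes, and always toward the following segment.
Nothing changes in [fʊnd͡zə], [remɸʊlo]: there the adjacent consonants already agree in place (/n/ and /d͡z/ are both alveolar; /m/ and /ɸ/ are both bilabial), so these forms are consistent with the same rule.
The trigger is the following segment, so the direction is regressive (anticipatory).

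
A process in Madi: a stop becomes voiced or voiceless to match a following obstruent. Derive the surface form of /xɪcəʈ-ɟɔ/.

The rule targets /ʈ/ (voiceless retroflex stop), which sits before the trigger /ɟ/ (voiced).
A voiced retroflex stop is [ɖ], so the surface segment is [ɖ].

[xɪcəɖɟɔ]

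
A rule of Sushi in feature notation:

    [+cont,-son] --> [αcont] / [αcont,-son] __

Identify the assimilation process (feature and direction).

progressive manner assimilation

The shared variable α links the value of [cont] on the target to that of the neighbouring obstruent. [cont] distinguishes stops from fricatives — a manner-of-articulation feature — so this is manner assimilation.
The conditioning segment sits to the left of the focus bar, meaning the trigger precedes the segment that changes — progressive assimilation.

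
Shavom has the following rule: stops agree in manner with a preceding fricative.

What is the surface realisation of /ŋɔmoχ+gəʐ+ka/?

[ŋɔmoχɣəʐxa]

/g/ is a voiced velar stop. The preceding trigger /χ/ is a fricative, so /g/ must become a fricative as well.
The voiced velar fricative is [ɣ], so /g/ → [ɣ].
The same rule applies at the second boundary: /k/ → [x] next to /ʐ/.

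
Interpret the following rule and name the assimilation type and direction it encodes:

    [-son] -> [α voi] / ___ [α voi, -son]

The shared variable α links the value of [voi] on the target to the same value on the neighbouring segment, so voicing is the feature that assimilates.
The conditioning segment sits to the right of the focus bar, meaning the trigger follows the segment that changes — regressive assimilation.

regressive voicing assimilation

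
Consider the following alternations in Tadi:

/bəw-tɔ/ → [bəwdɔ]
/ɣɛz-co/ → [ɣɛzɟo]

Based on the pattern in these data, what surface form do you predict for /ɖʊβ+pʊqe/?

The data show progressive voicing assimilation: /t/ → [d] after /w/; /c/ → [ɟ] after /z/. In each pair only voicing changes, matching the preceding consonant, while place and manner stay constant.
/p/ is a voiceless bilabial stop. The preceding trigger /β/ is voiced, so /p/ must become voiced as well.
A voiced bilabial stop is [b], so the surface segment is [b].

[ɖʊβbʊqe]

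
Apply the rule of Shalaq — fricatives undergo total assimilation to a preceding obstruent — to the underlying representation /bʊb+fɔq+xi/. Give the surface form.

/f/ is the segment targeted by the rule; it sits immediately after /b/, so it assimilates completely and surfaces as [b].
The same rule applies at the second boundary: /x/ → [q] next to /q/.

[bʊbbɔqqi]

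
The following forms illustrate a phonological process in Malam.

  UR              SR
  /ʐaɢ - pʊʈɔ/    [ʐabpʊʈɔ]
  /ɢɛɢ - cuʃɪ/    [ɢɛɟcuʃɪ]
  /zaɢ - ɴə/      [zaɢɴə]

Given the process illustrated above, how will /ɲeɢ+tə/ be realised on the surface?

The data show regressive place assimilation: /ɢ/ → [b] before /p/; /ɢ/ → [ɟ] before /c/. In each pair only place changes, matching the following consonant, while manner and voice stay constant.
No alternation appears in [zaɢɴə]: there the adjacent consonants already agree in place (/ɢ/ and /ɴ/ are both uvular), so this form is consistent with the same rule.
/ɢ/ is a voiced uvular stop. The following trigger /t/ is alveolar, so /ɢ/ must become alveolar as well.
A voiced alveolar stop is [d], so the surface segment is [d].

[ɲedtə]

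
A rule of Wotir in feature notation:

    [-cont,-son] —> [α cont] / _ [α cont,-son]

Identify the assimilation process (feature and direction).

The shared variable α links the value of [cont] on the target to that of the neighbouring obstruent. [cont] distinguishes stops from fricatives — a manner-of-articulation feature — so this is manner assimilation.
Since the environment is written after the underscore, the trigger follows the target; the direction is regressive.

regressive manner assimilation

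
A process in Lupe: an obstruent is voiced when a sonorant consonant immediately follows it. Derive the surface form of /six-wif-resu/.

[siɣwivresu]

The rule targets /x/ (voiceless velar fricative), which sits before the trigger /w/ (voiced).
A voiced velar fricative is [ɣ], so the surface segment is [ɣ].
The same rule applies at the second boundary: /f/ → [v] next to /r/.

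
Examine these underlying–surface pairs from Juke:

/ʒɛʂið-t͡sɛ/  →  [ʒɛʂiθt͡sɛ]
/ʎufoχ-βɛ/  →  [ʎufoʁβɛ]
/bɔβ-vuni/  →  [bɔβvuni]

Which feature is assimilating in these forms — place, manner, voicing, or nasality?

Underlying /ð/ is realised as [θ] next to /t͡s/; /t͡s/ itself does not change.
The change voiced → voiceless matches the voicing of the following /t͡s/, identifying this as voicing assimilation.
Checking the remaining alternation: /χ/ → [ʁ] before /β/ (voiceless → voiced, matching voiced) — only voicing changes, and always toward the following segment.
Nothing changes in [bɔβvuni]: there the adjacent consonants already agree in voicing (/β/ and /v/ are both voiced), so this form is consistent with the same rule.

voicing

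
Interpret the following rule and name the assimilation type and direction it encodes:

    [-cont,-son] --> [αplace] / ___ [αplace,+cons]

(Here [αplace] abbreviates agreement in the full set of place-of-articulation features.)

The shared variable α links the value of the place features (abbreviated [place]) on the target to the same value on the neighbouring segment, so place is the feature that assimilates.
Since the environment is written after the underscore, the trigger follows the target; the direction is regressive.

regressive place assimilation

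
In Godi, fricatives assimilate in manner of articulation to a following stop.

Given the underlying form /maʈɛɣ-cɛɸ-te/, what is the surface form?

The rule targets /ɣ/ (voiced velar fricative), which sits before the trigger /c/ (stop).
Changing only its manner to stop gives [g] — the voiced velar stop.
The same rule applies at the second boundary: /ɸ/ → [p] next to /t/.

[maʈɛgcɛpte]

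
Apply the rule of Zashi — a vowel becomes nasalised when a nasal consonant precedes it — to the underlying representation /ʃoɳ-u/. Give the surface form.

[ʃoɳũ]

The vowel /u/ is adjacent to the preceding nasal /ɳ/, so it acquires [+nasal] and surfaces as [ũ].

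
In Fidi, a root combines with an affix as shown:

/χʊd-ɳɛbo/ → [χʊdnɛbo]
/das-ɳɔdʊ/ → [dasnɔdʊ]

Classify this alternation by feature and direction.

progressive place assimilation

Underlying /ɳ/ is realised as [n] next to /d/; /d/ itself does not change.
The change retroflex → alveolar matches the place of the preceding /d/, identifying this as place assimilation.
Manner and voice are unchanged, so the assimilation is partial, not total.
The same holds elsewhere in the data: /ɳ/ → [n] after /s/ (retroflex → alveolar, matching alveolar) — only place changes, and always toward the preceding segment.
Since the segment that changes follows the conditioning segment, the assimilation is progressive.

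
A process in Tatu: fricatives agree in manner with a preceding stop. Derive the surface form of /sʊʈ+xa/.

[sʊʈka]

/x/ is a voiceless velar fricative. The preceding trigger /ʈ/ is a stop, so /x/ must become a stop as well.
Changing only its manner to stop gives [k] — the voiceless velar stop.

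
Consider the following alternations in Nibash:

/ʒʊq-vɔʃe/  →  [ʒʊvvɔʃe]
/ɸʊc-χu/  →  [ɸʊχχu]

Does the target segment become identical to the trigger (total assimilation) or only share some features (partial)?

Comparing underlying and surface forms, /q/ → [v] is the alternation; the neighbouring /v/ is constant.
The output [v] is identical to the trigger /v/ — every feature (place, manner, voicing) has been copied — so this is total assimilation.
The other form behaves the same way: /c/ → [χ] before /χ/ — in each case the output is a copy of the following consonant.

total assimilation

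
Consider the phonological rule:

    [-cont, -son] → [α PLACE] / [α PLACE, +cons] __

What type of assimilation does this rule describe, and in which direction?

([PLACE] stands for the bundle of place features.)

progressive place assimilation

The shared variable α links the value of the place features (abbreviated [PLACE]) on the target to the same value on the neighbouring segment, so place is the feature that assimilates.
The conditioning segment sits to the left of the focus bar, meaning the trigger precedes the segment that changes — progressive assimilation.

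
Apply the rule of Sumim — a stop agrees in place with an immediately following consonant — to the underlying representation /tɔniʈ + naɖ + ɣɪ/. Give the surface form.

[tɔnitnagɣɪ]

The rule targets /ʈ/ (voiceless retroflex stop), which sits before the trigger /n/ (alveolar).
Changing only its place to alveolar gives [t] — the voiceless alveolar stop.
At the second juncture, /ɖ/ likewise becomes [g] adjacent to /ɣ/.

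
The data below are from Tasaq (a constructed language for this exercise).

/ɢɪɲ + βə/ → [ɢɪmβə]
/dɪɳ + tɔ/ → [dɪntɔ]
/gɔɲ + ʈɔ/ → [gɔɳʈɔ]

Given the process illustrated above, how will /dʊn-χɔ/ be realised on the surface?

The data show regressive place assimilation: /ɲ/ → [m] before /β/; /ɳ/ → [n] before /t/; /ɲ/ → [ɳ] before /ʈ/. In each pair only place changes, matching the following consonant, while manner and voice stay constant.
The rule targets /n/ (voiced alveolar nasal), which sits before the trigger /χ/ (uvular).
Changing only its place to uvular gives [ɴ] — the voiced uvular nasal.

[dʊɴχɔ]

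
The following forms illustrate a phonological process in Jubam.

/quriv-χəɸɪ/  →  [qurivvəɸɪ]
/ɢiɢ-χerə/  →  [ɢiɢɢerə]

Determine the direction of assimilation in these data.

Comparing underlying and surface forms, /χ/ → [v] is the alternation; the neighbouring /v/ is constant.
The output [v] is identical to the trigger /v/ — every feature (place, manner, voicing) has been copied — so this is total assimilation.
The other form behaves the same way: /χ/ → [ɢ] after /ɢ/ — in each case the output is a copy of the preceding consonant.
Since the segment that changes follows the conditioning segment, the assimilation is progressive.

progressive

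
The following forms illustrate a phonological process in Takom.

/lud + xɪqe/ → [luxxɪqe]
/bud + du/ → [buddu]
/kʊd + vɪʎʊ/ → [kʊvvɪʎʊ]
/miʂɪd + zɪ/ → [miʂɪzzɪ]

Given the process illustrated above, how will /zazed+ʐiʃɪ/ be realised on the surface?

The data show regressive total assimilation (/d/ → [x] before /x/; /d/ → [v] before /v/; /d/ → [z] before /z/): in every case the target segment becomes identical to its following neighbour, copying more than a single feature.
In [buddu] the two consonants at the boundary are already identical (/d/ + /d/), so the rule applies vacuously and nothing changes.
/d/ is the segment targeted by the rule; it sits immediately before /ʐ/, so it assimilates completely and surfaces as [ʐ].

[zazeʐʐiʃɪ]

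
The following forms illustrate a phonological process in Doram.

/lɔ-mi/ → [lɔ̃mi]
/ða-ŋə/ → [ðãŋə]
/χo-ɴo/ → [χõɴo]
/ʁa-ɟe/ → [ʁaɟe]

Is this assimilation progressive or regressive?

The vowel /ɔ/ surfaces as nasalised [ɔ̃] next to the following nasal /m/ — it has acquired the [+nasal] feature of its neighbour.
Likewise in the remaining data: /a/ → [ã] before /ŋ/; /o/ → [õ] before /ɴ/ — each time a vowel is nasalised next to a following nasal.
No change occurs in [ʁaɟe] because the vowel at the boundary is adjacent to an oral consonant, not a nasal (/a/ next to /ɟ/).
Because the conditioning nasal is to the right of the vowel that changes, the process is regressive (anticipatory).

regressive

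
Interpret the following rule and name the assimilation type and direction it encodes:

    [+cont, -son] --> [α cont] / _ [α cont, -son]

The shared variable α links the value of [cont] on the target to that of the neighbouring obstruent. [cont] distinguishes stops from fricatives — a manner-of-articulation feature — so this is manner assimilation.
The conditioning segment sits to the right of the focus bar, meaning the trigger follows the segment that changes — regressive assimilation.

regressive manner assimilation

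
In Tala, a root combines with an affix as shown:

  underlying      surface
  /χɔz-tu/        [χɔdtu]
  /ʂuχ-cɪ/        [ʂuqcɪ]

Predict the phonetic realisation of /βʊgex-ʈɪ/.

[βʊgekʈɪ]

The data show regressive manner assimilation: /z/ → [d] before /t/; /χ/ → [q] before /c/. In each pair only manner changes, matching the following consonant, while place and voice stay constant.
/x/ is a voiceless velar fricative. The following trigger /ʈ/ is a stop, so /x/ must become a stop as well.
Changing only its manner to stop gives [k] — the voiceless velar stop.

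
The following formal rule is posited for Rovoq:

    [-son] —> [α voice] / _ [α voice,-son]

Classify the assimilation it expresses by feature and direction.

regressive voicing assimilation

The rule copies [voice] from the environment onto the target, so the assimilating feature is voicing.
Since the environment is written after the underscore, the trigger follows the target; the direction is regressive.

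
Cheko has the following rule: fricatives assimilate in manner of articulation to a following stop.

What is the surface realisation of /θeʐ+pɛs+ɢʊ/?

The rule targets /ʐ/ (voiced retroflex fricative), which sits before the trigger /p/ (stop).
The voiced retroflex stop is [ɖ], so /ʐ/ → [ɖ].
The same rule applies at the second boundary: /s/ → [t] next to /ɢ/.

[θeɖpɛtɢʊ]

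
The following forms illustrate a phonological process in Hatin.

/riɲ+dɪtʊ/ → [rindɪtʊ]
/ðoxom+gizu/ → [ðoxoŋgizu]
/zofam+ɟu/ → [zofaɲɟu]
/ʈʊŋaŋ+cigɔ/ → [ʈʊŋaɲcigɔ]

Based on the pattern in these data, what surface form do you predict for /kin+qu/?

[kiɴqu]

The data show regressive place assimilation: /ɲ/ → [n] before /d/; /m/ → [ŋ] before /g/; /m/ → [ɲ] before /ɟ/; /ŋ/ → [ɲ] before /c/. In each pair only place changes, matching the following consonant, while manner and voice stay constant.
The rule targets /n/ (voiced alveolar nasal), which sits before the trigger /q/ (uvular).
Changing only its place to uvular gives [ɴ] — the voiced uvular nasal.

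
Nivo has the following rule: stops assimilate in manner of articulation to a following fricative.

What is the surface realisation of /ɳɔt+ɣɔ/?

/t/ is a voiceless alveolar stop. The following trigger /ɣ/ is a fricative, so /t/ must become a fricative as well.
Changing only its manner to fricative gives [s] — the voiceless alveolar fricative.

[ɳɔsɣɔ]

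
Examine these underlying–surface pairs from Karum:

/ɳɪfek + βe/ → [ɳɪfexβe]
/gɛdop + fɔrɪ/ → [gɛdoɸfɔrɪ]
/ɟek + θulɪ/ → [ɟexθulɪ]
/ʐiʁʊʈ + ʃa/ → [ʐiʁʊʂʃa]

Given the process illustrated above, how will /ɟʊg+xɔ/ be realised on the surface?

[ɟʊɣxɔ]

The data show regressive manner assimilation: /k/ → [x] before /β/; /p/ → [ɸ] before /f/; /k/ → [x] before /θ/; /ʈ/ → [ʂ] before /ʃ/. In each pair only manner changes, matching the following consonant, while place and voice stay constant.
The rule targets /g/ (voiced velar stop), which sits before the trigger /x/ (fricative).
A voiced velar fricative is [ɣ], so the surface segment is [ɣ].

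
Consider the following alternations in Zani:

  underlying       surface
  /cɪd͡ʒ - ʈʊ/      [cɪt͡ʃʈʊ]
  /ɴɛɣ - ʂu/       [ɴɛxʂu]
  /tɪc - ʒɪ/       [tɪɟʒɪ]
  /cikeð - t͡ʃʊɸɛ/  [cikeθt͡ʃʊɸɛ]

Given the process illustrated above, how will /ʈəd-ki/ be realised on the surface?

The data show regressive voicing assimilation: /d͡ʒ/ → [t͡ʃ] before /ʈ/; /ɣ/ → [x] before /ʂ/; /c/ → [ɟ] before /ʒ/; /ð/ → [θ] before /t͡ʃ/. In each pair only voicing changes, matching the following consonant, while place and manner stay constant.
/d/ is a voiced alveolar stop. The following trigger /k/ is voiceless, so /d/ must become voiceless as well.
A voiceless alveolar stop is [t], so the surface segment is [t].

[ʈətki]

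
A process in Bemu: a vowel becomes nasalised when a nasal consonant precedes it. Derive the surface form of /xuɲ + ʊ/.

/ʊ/ sits next to the nasal /ɲ/ and is therefore nasalised to [ʊ̃].

[xuɲʊ̃]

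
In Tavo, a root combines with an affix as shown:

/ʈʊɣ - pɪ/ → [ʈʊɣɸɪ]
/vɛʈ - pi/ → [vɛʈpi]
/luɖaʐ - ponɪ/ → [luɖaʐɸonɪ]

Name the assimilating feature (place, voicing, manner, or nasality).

manner

Underlying /p/ is realised as [ɸ] next to /ɣ/; /ɣ/ itself does not change.
/p/ is a stop while /ɣ/ is a fricative; the output [ɸ] is a fricative, matching the trigger — so the feature that spreads is manner.
Checking the remaining alternation: /p/ → [ɸ] after /ʐ/ (stop → fricative, matching a fricative) — only manner changes, and always toward the preceding segment.
No alternation appears in [vɛʈpi]: there the adjacent consonants already agree in manner (/p/ and /ʈ/ are both stops), so this form is consistent with the same rule.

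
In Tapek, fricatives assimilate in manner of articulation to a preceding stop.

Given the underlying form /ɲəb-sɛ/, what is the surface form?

[ɲəbtɛ]

The rule targets /s/ (voiceless alveolar fricative), which sits after the trigger /b/ (stop).
Changing only its manner to stop gives [t] — the voiceless alveolar stop.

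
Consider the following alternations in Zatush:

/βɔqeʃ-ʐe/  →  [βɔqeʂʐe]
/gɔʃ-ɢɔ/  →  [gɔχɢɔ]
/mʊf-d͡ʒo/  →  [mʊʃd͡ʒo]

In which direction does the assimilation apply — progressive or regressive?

regressive

The segment that alternates is /ʃ/, which surfaces as [ʂ] when adjacent to /ʐ/.
The change postalveolar → retroflex matches the place of the following /ʐ/, identifying this as place assimilation.
The same holds elsewhere in the data: /ʃ/ → [χ] before /ɢ/ (postalveolar → uvular, matching uvular); /f/ → [ʃ] before /d͡ʒ/ (labiodental → postalveolar, matching postalveolar) — only place changes, and always toward the following segment.
The trigger is the following segment, so the direction is regressive (anticipatory).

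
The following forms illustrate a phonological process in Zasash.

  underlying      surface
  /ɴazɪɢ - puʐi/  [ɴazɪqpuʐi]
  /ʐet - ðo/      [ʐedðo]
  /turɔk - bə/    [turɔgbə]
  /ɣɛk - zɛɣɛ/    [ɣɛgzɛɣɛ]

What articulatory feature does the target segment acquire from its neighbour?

voicing

Underlying /ɢ/ is realised as [q] next to /p/; /p/ itself does not change.
The change voiced → voiceless matches the voicing of the following /p/, identifying this as voicing assimilation.
Checking the remaining alternations: /t/ → [d] before /ð/ (voiceless → voiced, matching voiced); /k/ → [g] before /b/ (voiceless → voiced, matching voiced); /k/ → [g] before /z/ (voiceless → voiced, matching voiced) — only voicing changes, and always toward the following segment.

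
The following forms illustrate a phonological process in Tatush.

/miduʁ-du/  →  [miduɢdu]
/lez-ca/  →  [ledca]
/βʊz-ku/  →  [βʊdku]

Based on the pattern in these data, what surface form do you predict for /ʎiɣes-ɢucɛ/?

[ʎiɣetɢucɛ]

The data show regressive manner assimilation: /ʁ/ → [ɢ] before /d/; /z/ → [d] before /c/; /z/ → [d] before /k/. In each pair only manner changes, matching the following consonant, while place and voice stay constant.
/s/ is a voiceless alveolar fricative. The following trigger /ɢ/ is a stop, so /s/ must become a stop as well.
A voiceless alveolar stop is [t], so the surface segment is [t].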